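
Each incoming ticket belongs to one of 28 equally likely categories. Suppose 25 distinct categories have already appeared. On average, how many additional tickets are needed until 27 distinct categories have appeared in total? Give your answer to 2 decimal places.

23.33

From k distinct to k+1 distinct takes on average 28/(28-k) tickets.
Sum over k = 25,...,26: E = 28/3 + 28/2 = 23.333.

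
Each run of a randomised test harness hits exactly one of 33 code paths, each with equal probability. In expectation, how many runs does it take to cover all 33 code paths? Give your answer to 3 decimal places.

The wait to go from k to k+1 distinct code paths is geometric with mean 33/(33-k).
E[T] = 33/33 + 33/32 + 33/31 + ... + 33/2 + 33/1 = 33·H_{33}.
H_{33} = 4.0888, so E[T] = 134.9303.

134.930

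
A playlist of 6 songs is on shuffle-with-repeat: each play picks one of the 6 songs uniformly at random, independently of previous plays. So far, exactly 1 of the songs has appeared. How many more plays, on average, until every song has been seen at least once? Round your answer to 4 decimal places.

With k distinct songs already seen, the next new one takes an expected 6/(6-k) plays.
Sum over k = 1,...,5: E = 6/5 + 6/4 + 6/3 + 6/2 + 6/1 = 13.70000.

13.7000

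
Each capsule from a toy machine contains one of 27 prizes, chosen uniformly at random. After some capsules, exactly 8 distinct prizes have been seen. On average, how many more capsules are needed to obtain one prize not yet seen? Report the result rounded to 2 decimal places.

1.42

The number of capsules until the next new prize is geometric with success probability 19/27, so its mean is 27/19.
E = 27/19 = 1.421.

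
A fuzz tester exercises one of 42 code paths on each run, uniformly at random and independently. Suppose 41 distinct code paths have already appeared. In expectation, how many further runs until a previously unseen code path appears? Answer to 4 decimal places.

Each run yields a new code path with probability (42-41)/42 = 1/42, so the wait is geometric with mean 42/1.
E = 42/1 = 42.00000.

42.0000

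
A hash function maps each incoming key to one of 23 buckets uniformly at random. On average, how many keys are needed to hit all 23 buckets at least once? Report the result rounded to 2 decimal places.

85.89

The wait to go from k to k+1 distinct buckets is geometric with mean 23/(23-k).
E[T] = 23/23 + 23/22 + 23/21 + ... + 23/2 + 23/1 = 23·H_{23}.
H_{23} = 3.734, so E[T] = 85.889.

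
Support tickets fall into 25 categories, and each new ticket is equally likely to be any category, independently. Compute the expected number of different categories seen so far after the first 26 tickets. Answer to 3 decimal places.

16.350

For each category, P(seen in 26 tickets) = 1 - (24/25)^26 = 0.6540.
By linearity of expectation, E[distinct seen] = 25·(1 - (24/25)^26) = 16.3505.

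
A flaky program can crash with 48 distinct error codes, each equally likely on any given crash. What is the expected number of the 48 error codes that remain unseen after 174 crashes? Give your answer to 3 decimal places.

For each error code, P(unseen after 174) = (47/48)^174 = 0.0256.
By linearity of expectation, E[unseen] = 48·(47/48)^174 = 1.2311.

1.231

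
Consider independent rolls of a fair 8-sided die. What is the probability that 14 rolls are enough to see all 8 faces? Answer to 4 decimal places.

By inclusion–exclusion over which faces are missing,
P(all seen) = Σ_{j=0}^{8} (-1)^j C(8,j)((8-j)/8)^14
= 1.00000 - 1.23368 + 0.49890 - 0.07772 + 0.00427 - 0.00006 + 0.00000 - 0.00000 + 0.00000
= 0.19172.

0.1917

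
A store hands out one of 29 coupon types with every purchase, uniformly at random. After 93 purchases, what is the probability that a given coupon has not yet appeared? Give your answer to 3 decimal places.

0.038

On each purchase the fixed coupon fails to appear with probability 28/29.
P(still missing after 93) = (28/29)^93 = 0.0383.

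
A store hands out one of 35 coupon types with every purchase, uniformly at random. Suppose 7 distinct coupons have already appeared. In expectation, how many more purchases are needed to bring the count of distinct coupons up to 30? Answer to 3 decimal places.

57.534

The wait to go from k to k+1 distinct coupons is geometric with mean 35/(35-k).
Sum over k = 7,...,29: E = 35/28 + 35/27 + 35/26 + ... + 35/7 + 35/6 = 57.5343.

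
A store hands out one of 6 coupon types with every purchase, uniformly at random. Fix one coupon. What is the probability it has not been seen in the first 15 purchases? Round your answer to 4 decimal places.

On each purchase the fixed coupon fails to appear with probability 5/6.
P(still missing after 15) = (5/6)^15 = 0.06491.

0.0649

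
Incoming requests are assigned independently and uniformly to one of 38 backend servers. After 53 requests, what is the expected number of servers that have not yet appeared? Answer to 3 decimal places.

For each server, P(unseen after 53) = (37/38)^53 = 0.2433.
By linearity of expectation, E[unseen] = 38·(37/38)^53 = 9.2458.

9.246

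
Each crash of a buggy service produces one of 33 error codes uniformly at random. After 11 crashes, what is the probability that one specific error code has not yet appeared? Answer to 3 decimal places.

Each crash misses the fixed error code with probability (33-1)/33 = 32/33, independently.
P(still missing after 11) = (32/33)^11 = 0.7128.

0.713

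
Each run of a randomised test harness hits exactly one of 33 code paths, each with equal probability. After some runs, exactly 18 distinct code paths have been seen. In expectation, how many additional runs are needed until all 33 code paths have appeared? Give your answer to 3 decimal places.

The wait to go from k to k+1 distinct code paths is geometric with mean 33/(33-k).
Sum over k = 18,...,32: E = 33/15 + 33/14 + 33/13 + ... + 33/2 + 33/1 = 109.5016.

109.502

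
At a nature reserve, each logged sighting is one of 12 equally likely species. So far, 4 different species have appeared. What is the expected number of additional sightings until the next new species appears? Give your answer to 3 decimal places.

1.500

The number of sightings until the next new species is geometric with success probability 8/12, so its mean is 12/8.
E = 12/8 = 1.5000.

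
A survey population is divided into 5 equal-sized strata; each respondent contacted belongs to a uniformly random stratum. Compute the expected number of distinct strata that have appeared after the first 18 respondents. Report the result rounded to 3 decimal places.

For each stratum, P(seen in 18 respondents) = 1 - (4/5)^18 = 0.9820.
By linearity of expectation, E[distinct seen] = 5·(1 - (4/5)^18) = 4.9099.

4.910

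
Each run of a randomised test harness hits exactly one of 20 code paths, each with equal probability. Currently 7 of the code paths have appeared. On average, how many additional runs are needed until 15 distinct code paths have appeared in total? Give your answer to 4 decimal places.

With k distinct code paths already seen, the next new one takes an expected 20/(20-k) runs.
Sum over k = 7,...,14: E = 20/13 + 20/12 + 20/11 + ... + 20/7 + 20/6 = 17.93601.

17.9360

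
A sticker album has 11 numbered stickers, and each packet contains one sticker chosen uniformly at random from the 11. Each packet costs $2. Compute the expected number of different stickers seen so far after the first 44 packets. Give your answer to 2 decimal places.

For each sticker, P(seen in 44 packets) = 1 - (10/11)^44 = 0.985.
By linearity of expectation, E[distinct seen] = 11·(1 - (10/11)^44) = 10.834.

10.83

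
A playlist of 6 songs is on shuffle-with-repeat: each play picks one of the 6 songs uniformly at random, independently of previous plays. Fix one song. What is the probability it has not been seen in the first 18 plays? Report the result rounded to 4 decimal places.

0.0376

Each play misses the fixed song with probability (6-1)/6 = 5/6, independently.
P(still missing after 18) = (5/6)^18 = 0.03756.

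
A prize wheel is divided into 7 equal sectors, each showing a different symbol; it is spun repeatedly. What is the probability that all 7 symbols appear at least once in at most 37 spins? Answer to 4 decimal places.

Let A_i be the event that symbol i is missing after 37 spins. By inclusion–exclusion on the A_i,
P(all seen) = Σ_{j=0}^{7} (-1)^j C(7,j)((7-j)/7)^37
= 1.00000 - 0.02334 + 0.00008 - 0.00000 + 0.00000 - 0.00000 + 0.00000 - 0.00000
= 0.97674.

0.9767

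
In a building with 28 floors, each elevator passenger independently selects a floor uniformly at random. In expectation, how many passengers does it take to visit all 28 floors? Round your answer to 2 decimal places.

After k distinct floors have appeared, the next passenger gives a new one with probability (28-k)/28, so the expected wait for the (k+1)-th is 28/(28-k).
E[T] = 28/28 + 28/27 + 28/26 + ... + 28/2 + 28/1 = 28·H_{28}.
H_{28} = 3.927, so E[T] = 109.961.

109.96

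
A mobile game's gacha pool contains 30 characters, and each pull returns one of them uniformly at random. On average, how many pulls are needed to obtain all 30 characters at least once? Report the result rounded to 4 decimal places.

119.8496

Split into phases: going from k distinct to k+1 distinct takes on average 30/(30-k) pulls.
E[T] = 30/30 + 30/29 + 30/28 + ... + 30/2 + 30/1 = 30·H_{30}.
H_{30} = 3.99499, so E[T] = 119.84961.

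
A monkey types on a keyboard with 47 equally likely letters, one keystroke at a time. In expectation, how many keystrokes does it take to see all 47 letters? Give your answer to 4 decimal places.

Split into phases: going from k distinct to k+1 distinct takes on average 47/(47-k) keystrokes.
E[T] = 47/47 + 47/46 + 47/45 + ... + 47/2 + 47/1 = 47·H_{47}.
H_{47} = 4.43796, so E[T] = 208.58430.

208.5843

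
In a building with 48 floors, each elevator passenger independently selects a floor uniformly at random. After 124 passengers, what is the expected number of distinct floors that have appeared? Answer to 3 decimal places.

44.473

For each floor, P(seen in 124 passengers) = 1 - (47/48)^124 = 0.9265.
By linearity of expectation, E[distinct seen] = 48·(1 - (47/48)^124) = 44.4725.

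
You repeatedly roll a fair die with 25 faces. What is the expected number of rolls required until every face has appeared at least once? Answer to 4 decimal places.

Split into phases: going from k distinct to k+1 distinct takes on average 25/(25-k) rolls.
E[T] = 25/25 + 25/24 + 25/23 + ... + 25/2 + 25/1 = 25·H_{25}.
H_{25} = 3.81596, so E[T] = 95.39895.

95.3990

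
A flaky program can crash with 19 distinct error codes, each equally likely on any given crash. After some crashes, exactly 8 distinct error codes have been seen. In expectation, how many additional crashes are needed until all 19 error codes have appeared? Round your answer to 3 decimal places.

57.378

With k distinct error codes already seen, the next new one takes an expected 19/(19-k) crashes.
Sum over k = 8,...,18: E = 19/11 + 19/10 + 19/9 + ... + 19/2 + 19/1 = 57.3777.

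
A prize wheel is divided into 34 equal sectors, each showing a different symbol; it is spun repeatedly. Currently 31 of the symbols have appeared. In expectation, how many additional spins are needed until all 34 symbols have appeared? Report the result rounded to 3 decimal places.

From k distinct to k+1 distinct takes on average 34/(34-k) spins.
Sum over k = 31,...,33: E = 34/3 + 34/2 + 34/1 = 62.3333.

62.333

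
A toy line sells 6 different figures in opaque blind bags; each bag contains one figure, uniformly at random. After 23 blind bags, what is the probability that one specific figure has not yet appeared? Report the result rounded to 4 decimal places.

0.0151

On each blind bag the fixed figure fails to appear with probability 5/6.
P(still missing after 23) = (5/6)^23 = 0.01509.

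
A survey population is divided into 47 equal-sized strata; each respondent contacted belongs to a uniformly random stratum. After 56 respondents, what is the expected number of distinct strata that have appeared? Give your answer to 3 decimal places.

32.905

For each stratum, P(seen in 56 respondents) = 1 - (46/47)^56 = 0.7001.
By linearity of expectation, E[distinct seen] = 47·(1 - (46/47)^56) = 32.9053.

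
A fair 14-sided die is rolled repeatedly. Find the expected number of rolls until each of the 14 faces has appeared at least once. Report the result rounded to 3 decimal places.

The wait to go from k to k+1 distinct faces is geometric with mean 14/(14-k).
E[T] = 14/14 + 14/13 + 14/12 + ... + 14/2 + 14/1 = 14·H_{14}.
H_{14} = 3.2516, so E[T] = 45.5219.

45.522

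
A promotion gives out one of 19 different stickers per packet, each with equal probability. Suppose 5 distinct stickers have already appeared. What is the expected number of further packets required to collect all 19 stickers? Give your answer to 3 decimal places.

From k distinct to k+1 distinct takes on average 19/(19-k) packets.
Sum over k = 5,...,18: E = 19/14 + 19/13 + 19/12 + ... + 19/2 + 19/1 = 61.7797.

61.780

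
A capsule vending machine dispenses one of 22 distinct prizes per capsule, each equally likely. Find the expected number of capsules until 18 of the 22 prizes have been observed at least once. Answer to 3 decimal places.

35.365

Going from k to k+1 distinct takes a geometric number of capsules with mean 22/(22-k).
Sum over k = 0,...,17: E = 22/22 + 22/21 + 22/20 + ... + 22/6 + 22/5 = 35.3646.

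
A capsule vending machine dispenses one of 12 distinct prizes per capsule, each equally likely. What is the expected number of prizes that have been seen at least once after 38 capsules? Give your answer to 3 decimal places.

11.560

For each prize, P(seen in 38 capsules) = 1 - (11/12)^38 = 0.9634.
By linearity of expectation, E[distinct seen] = 12·(1 - (11/12)^38) = 11.5602.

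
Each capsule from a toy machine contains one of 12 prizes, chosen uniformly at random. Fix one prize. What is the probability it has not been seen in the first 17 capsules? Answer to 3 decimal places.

0.228

Each capsule misses the fixed prize with probability (12-1)/12 = 11/12, independently.
P(still missing after 17) = (11/12)^17 = 0.2278.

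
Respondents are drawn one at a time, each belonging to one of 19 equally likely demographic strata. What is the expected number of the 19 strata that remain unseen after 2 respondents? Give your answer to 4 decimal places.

17.0526

For each stratum, P(unseen after 2) = (18/19)^2 = 0.89751.
By linearity of expectation, E[unseen] = 19·(18/19)^2 = 17.05263.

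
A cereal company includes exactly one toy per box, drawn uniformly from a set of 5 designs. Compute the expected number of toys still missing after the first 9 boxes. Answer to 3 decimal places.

For each toy, P(unseen after 9) = (4/5)^9 = 0.1342.
By linearity of expectation, E[unseen] = 5·(4/5)^9 = 0.6711.

0.671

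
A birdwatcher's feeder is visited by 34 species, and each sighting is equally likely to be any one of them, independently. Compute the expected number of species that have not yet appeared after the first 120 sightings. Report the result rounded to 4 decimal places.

For each species, P(unseen after 120) = (33/34)^120 = 0.02781.
By linearity of expectation, E[unseen] = 34·(33/34)^120 = 0.94554.

0.9455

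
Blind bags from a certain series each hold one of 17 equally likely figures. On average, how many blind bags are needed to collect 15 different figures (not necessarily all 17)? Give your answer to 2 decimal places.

32.97

Going from k to k+1 distinct takes a geometric number of blind bags with mean 17/(17-k).
Sum over k = 0,...,14: E = 17/17 + 17/16 + 17/15 + ... + 17/4 + 17/3 = 32.972.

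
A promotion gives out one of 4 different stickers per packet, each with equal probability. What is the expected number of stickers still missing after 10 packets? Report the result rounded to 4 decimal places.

For each sticker, P(unseen after 10) = (3/4)^10 = 0.05631.
By linearity of expectation, E[unseen] = 4·(3/4)^10 = 0.22525.

0.2253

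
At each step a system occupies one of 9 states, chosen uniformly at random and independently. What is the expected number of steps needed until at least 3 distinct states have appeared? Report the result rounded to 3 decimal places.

3.411

With k distinct states already seen, the next new one arrives after an expected 9/(9-k) steps.
Sum over k = 0,...,2: E = 9/9 + 9/8 + 9/7 = 3.4107.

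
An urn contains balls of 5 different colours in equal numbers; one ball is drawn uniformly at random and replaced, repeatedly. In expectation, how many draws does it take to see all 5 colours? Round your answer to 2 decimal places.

11.42

Split into phases: going from k distinct to k+1 distinct takes on average 5/(5-k) draws.
E[T] = 5/5 + 5/4 + 5/3 + 5/2 + 5/1 = 5·H_{5}.
H_{5} = 2.283, so E[T] = 11.417.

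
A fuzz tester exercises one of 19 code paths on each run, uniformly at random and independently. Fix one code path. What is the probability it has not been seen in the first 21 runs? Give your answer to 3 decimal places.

0.321

Each run misses the fixed code path with probability (19-1)/19 = 18/19, independently.
P(still missing after 21) = (18/19)^21 = 0.3213.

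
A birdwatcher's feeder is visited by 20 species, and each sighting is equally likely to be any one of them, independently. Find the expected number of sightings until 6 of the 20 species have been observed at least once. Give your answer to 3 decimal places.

6.924

With k distinct species already seen, the next new one arrives after an expected 20/(20-k) sightings.
Sum over k = 0,...,5: E = 20/20 + 20/19 + 20/18 + 20/17 + 20/16 + 20/15 = 6.9235.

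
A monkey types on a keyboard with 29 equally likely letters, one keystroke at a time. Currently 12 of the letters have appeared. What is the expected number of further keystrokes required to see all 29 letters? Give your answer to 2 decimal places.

99.75

The wait to go from k to k+1 distinct letters is geometric with mean 29/(29-k).
Sum over k = 12,...,28: E = 29/17 + 29/16 + 29/15 + ... + 29/2 + 29/1 = 99.747.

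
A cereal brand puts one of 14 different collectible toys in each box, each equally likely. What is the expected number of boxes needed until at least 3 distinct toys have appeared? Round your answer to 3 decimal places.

With k distinct toys already seen, the next new one arrives after an expected 14/(14-k) boxes.
Sum over k = 0,...,2: E = 14/14 + 14/13 + 14/12 = 3.2436.

3.244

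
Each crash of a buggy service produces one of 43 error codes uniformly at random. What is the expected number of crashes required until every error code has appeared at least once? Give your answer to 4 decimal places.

187.0499

Split into phases: going from k distinct to k+1 distinct takes on average 43/(43-k) crashes.
E[T] = 43/43 + 43/42 + 43/41 + ... + 43/2 + 43/1 = 43·H_{43}.
H_{43} = 4.35000, so E[T] = 187.04994.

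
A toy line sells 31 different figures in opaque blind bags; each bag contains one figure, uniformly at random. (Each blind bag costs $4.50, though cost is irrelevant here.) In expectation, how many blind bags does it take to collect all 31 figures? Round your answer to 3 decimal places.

124.845

Split into phases: going from k distinct to k+1 distinct takes on average 31/(31-k) blind bags.
E[T] = 31/31 + 31/30 + 31/29 + ... + 31/2 + 31/1 = 31·H_{31}.
H_{31} = 4.0272, so E[T] = 124.8446.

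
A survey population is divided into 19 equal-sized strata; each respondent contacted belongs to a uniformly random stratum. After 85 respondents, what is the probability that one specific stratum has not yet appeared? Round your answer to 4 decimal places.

On each respondent the fixed stratum fails to appear with probability 18/19.
P(still missing after 85) = (18/19)^85 = 0.01010.

0.0101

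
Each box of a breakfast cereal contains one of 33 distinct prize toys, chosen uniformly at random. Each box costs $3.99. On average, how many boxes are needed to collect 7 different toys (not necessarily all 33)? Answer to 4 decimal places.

With k distinct toys already seen, the next new one arrives after an expected 33/(33-k) boxes.
Sum over k = 0,...,6: E = 33/33 + 33/32 + 33/31 + ... + 33/28 + 33/27 = 7.73449.

7.7345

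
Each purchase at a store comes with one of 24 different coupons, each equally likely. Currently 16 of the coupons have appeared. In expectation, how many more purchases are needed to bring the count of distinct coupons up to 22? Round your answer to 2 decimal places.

With k distinct coupons already seen, the next new one takes an expected 24/(24-k) purchases.
Sum over k = 16,...,21: E = 24/8 + 24/7 + 24/6 + 24/5 + 24/4 + 24/3 = 29.229.

29.23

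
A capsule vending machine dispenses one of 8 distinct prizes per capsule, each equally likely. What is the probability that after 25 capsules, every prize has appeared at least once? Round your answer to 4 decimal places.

0.7366

By inclusion–exclusion over which prizes are missing,
P(all seen) = Σ_{j=0}^{8} (-1)^j C(8,j)((8-j)/8)^25
= 1.00000 - 0.28398 + 0.02107 - 0.00044 + 0.00000 - 0.00000 + 0.00000 - 0.00000 + 0.00000
= 0.73665.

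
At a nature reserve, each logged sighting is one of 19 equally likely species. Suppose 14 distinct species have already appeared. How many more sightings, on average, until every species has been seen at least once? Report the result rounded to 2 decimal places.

With k distinct species already seen, the next new one takes an expected 19/(19-k) sightings.
Sum over k = 14,...,18: E = 19/5 + 19/4 + 19/3 + 19/2 + 19/1 = 43.383.

43.38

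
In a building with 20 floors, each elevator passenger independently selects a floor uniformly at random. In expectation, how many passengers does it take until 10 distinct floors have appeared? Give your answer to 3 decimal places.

With k distinct floors already seen, the next new one arrives after an expected 20/(20-k) passengers.
Sum over k = 0,...,9: E = 20/20 + 20/19 + 20/18 + ... + 20/12 + 20/11 = 13.3754.

13.375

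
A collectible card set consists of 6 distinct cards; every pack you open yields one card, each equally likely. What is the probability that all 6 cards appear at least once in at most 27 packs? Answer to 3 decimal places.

0.957

Let A_i be the event that card i is missing after 27 packs. By inclusion–exclusion on the A_i,
P(all seen) = Σ_{j=0}^{6} (-1)^j C(6,j)((6-j)/6)^27
= 1.0000 - 0.0437 + 0.0003 - 0.0000 + 0.0000 - 0.0000 + 0.0000
= 0.9566.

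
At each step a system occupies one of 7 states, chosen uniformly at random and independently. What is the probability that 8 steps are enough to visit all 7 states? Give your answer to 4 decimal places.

0.0245

Let A_i be the event that state i is missing after 8 steps. By inclusion–exclusion on the A_i,
P(all seen) = Σ_{j=0}^{7} (-1)^j C(7,j)((7-j)/7)^8
= 1.00000 - 2.03950 + 1.42297 - 0.39789 + 0.03983 - 0.00093 + 0.00000 - 0.00000
= 0.02448.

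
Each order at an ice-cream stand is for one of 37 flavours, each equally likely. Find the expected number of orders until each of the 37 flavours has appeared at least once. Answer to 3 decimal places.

155.459

Split into phases: going from k distinct to k+1 distinct takes on average 37/(37-k) orders.
E[T] = 37/37 + 37/36 + 37/35 + ... + 37/2 + 37/1 = 37·H_{37}.
H_{37} = 4.2016, so E[T] = 155.4587.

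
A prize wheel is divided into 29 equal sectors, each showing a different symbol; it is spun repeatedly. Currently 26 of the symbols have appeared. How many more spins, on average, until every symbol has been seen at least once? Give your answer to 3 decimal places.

The wait to go from k to k+1 distinct symbols is geometric with mean 29/(29-k).
Sum over k = 26,...,28: E = 29/3 + 29/2 + 29/1 = 53.1667.

53.167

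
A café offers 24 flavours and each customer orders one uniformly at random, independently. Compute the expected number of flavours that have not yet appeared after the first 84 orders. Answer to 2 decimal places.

For each flavour, P(unseen after 84) = (23/24)^84 = 0.028.
By linearity of expectation, E[unseen] = 24·(23/24)^84 = 0.672.

0.67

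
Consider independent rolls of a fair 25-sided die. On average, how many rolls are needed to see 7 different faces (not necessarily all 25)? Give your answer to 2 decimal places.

8.02

With k distinct faces already seen, the next new one arrives after an expected 25/(25-k) rolls.
Sum over k = 0,...,6: E = 25/25 + 25/24 + 25/23 + ... + 25/20 + 25/19 = 8.021.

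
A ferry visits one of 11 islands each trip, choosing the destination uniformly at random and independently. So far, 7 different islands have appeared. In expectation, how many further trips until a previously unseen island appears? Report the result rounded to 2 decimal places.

Each trip yields a new island with probability (11-7)/11 = 4/11, so the wait is geometric with mean 11/4.
E = 11/4 = 2.750.

2.75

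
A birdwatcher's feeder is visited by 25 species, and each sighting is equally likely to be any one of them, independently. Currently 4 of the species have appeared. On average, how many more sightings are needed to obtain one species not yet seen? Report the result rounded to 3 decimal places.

The number of sightings until the next new species is geometric with success probability 21/25, so its mean is 25/21.
E = 25/21 = 1.1905.

1.190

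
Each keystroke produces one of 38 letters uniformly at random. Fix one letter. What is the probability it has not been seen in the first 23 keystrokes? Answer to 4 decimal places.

On each keystroke the fixed letter fails to appear with probability 37/38.
P(still missing after 23) = (37/38)^23 = 0.54152.

0.5415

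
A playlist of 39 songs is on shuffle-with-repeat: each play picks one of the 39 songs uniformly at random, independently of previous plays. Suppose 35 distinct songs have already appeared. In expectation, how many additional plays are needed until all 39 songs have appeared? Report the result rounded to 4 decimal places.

From k distinct to k+1 distinct takes on average 39/(39-k) plays.
Sum over k = 35,...,38: E = 39/4 + 39/3 + 39/2 + 39/1 = 81.25000.

81.2500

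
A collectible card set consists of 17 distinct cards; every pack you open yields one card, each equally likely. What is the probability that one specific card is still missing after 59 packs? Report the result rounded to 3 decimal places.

0.028

Each pack misses the fixed card with probability (17-1)/17 = 16/17, independently.
P(still missing after 59) = (16/17)^59 = 0.0280.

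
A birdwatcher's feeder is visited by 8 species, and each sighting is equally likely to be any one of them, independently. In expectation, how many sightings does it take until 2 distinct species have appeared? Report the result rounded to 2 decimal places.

2.14

Going from k to k+1 distinct takes a geometric number of sightings with mean 8/(8-k).
Sum over k = 0,...,1: E = 8/8 + 8/7 = 2.143.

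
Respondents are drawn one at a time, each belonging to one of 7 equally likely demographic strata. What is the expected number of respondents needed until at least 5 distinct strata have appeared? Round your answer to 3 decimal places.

Going from k to k+1 distinct takes a geometric number of respondents with mean 7/(7-k).
Sum over k = 0,...,4: E = 7/7 + 7/6 + 7/5 + 7/4 + 7/3 = 7.6500.

7.650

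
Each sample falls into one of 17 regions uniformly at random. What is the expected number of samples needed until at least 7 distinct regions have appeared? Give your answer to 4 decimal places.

Going from k to k+1 distinct takes a geometric number of samples with mean 17/(17-k).
Sum over k = 0,...,6: E = 17/17 + 17/16 + 17/15 + ... + 17/12 + 17/11 = 8.67993.

8.6799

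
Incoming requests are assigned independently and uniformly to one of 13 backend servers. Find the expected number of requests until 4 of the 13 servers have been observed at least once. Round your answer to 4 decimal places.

4.5652

With k distinct servers already seen, the next new one arrives after an expected 13/(13-k) requests.
Sum over k = 0,...,3: E = 13/13 + 13/12 + 13/11 + 13/10 = 4.56515.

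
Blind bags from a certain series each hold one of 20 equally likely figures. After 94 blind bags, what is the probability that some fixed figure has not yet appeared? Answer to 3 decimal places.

On each blind bag the fixed figure fails to appear with probability 19/20.
P(still missing after 94) = (19/20)^94 = 0.0081.

0.008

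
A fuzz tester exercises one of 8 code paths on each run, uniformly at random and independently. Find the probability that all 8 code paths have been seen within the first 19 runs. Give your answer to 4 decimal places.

0.4783

By inclusion–exclusion over which code paths are missing,
P(all seen) = Σ_{j=0}^{8} (-1)^j C(8,j)((8-j)/8)^19
= 1.00000 - 0.63277 + 0.11839 - 0.00741 + 0.00013 - 0.00000 + 0.00000 - 0.00000 + 0.00000
= 0.47835.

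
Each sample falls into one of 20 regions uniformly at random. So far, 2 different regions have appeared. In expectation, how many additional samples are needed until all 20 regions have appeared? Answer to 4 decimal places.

From k distinct to k+1 distinct takes on average 20/(20-k) samples.
Sum over k = 2,...,19: E = 20/18 + 20/17 + 20/16 + ... + 20/2 + 20/1 = 69.90216.

69.9022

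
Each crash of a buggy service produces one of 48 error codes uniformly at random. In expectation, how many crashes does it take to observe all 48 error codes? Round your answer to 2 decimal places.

After k distinct error codes have appeared, the next crash gives a new one with probability (48-k)/48, so the expected wait for the (k+1)-th is 48/(48-k).
E[T] = 48/48 + 48/47 + 48/46 + ... + 48/2 + 48/1 = 48·H_{48}.
H_{48} = 4.459, so E[T] = 214.022.

214.02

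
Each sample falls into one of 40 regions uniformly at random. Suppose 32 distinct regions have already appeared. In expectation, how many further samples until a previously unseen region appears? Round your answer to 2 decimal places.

Each sample yields a new region with probability (40-32)/40 = 8/40, so the wait is geometric with mean 40/8.
E = 40/8 = 5.000.

5.00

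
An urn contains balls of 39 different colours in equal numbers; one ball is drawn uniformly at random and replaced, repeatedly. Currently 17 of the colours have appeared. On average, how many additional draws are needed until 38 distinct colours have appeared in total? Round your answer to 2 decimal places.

With k distinct colours already seen, the next new one takes an expected 39/(39-k) draws.
Sum over k = 17,...,37: E = 39/22 + 39/21 + 39/20 + ... + 39/3 + 39/2 = 104.942.

104.94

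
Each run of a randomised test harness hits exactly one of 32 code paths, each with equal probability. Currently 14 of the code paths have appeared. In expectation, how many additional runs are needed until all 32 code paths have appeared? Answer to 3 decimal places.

With k distinct code paths already seen, the next new one takes an expected 32/(32-k) runs.
Sum over k = 14,...,31: E = 32/18 + 32/17 + 32/16 + ... + 32/2 + 32/1 = 111.8435.

111.843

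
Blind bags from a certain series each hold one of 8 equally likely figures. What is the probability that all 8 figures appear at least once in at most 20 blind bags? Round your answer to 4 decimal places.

By inclusion–exclusion over which figures are missing,
P(all seen) = Σ_{j=0}^{8} (-1)^j C(8,j)((8-j)/8)^20
= 1.00000 - 0.55367 + 0.08879 - 0.00463 + 0.00007 - 0.00000 + 0.00000 - 0.00000 + 0.00000
= 0.53056.

0.5306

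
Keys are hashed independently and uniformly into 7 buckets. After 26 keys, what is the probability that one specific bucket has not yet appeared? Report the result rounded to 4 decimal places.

0.0182

On each key the fixed bucket fails to appear with probability 6/7.
P(still missing after 26) = (6/7)^26 = 0.01817.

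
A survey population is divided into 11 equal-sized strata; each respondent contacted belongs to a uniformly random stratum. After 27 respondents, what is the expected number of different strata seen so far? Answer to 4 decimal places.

For each stratum, P(seen in 27 respondents) = 1 - (10/11)^27 = 0.92372.
By linearity of expectation, E[distinct seen] = 11·(1 - (10/11)^27) = 10.16095.

10.1609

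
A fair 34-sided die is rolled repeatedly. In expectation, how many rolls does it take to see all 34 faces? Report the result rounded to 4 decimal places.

140.0191

The wait to go from k to k+1 distinct faces is geometric with mean 34/(34-k).
E[T] = 34/34 + 34/33 + 34/32 + ... + 34/2 + 34/1 = 34·H_{34}.
H_{34} = 4.11821, so E[T] = 140.01914.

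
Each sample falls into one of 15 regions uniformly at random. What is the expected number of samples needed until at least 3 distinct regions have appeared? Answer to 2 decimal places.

3.23

Going from k to k+1 distinct takes a geometric number of samples with mean 15/(15-k).
Sum over k = 0,...,2: E = 15/15 + 15/14 + 15/13 = 3.225.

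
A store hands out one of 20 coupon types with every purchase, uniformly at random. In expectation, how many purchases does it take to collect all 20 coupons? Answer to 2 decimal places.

71.95

After k distinct coupons have appeared, the next purchase gives a new one with probability (20-k)/20, so the expected wait for the (k+1)-th is 20/(20-k).
E[T] = 20/20 + 20/19 + 20/18 + ... + 20/2 + 20/1 = 20·H_{20}.
H_{20} = 3.598, so E[T] = 71.955.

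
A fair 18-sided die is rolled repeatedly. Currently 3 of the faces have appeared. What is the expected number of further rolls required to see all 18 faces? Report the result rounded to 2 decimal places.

With k distinct faces already seen, the next new one takes an expected 18/(18-k) rolls.
Sum over k = 3,...,17: E = 18/15 + 18/14 + 18/13 + ... + 18/2 + 18/1 = 59.728.

59.73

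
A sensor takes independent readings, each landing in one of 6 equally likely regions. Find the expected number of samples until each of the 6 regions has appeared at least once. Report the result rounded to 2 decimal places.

Split into phases: going from k distinct to k+1 distinct takes on average 6/(6-k) samples.
E[T] = 6/6 + 6/5 + 6/4 + 6/3 + 6/2 + 6/1 = 6·H_{6}.
H_{6} = 2.450, so E[T] = 14.700.

14.70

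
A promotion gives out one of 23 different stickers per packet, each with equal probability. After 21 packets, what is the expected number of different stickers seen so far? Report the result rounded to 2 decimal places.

13.96

For each sticker, P(seen in 21 packets) = 1 - (22/23)^21 = 0.607.
By linearity of expectation, E[distinct seen] = 23·(1 - (22/23)^21) = 13.957.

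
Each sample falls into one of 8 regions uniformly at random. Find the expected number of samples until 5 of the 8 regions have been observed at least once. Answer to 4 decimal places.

Going from k to k+1 distinct takes a geometric number of samples with mean 8/(8-k).
Sum over k = 0,...,4: E = 8/8 + 8/7 + 8/6 + 8/5 + 8/4 = 7.07619.

7.0762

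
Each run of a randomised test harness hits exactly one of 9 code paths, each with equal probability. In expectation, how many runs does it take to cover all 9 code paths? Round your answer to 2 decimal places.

The wait to go from k to k+1 distinct code paths is geometric with mean 9/(9-k).
E[T] = 9/9 + 9/8 + 9/7 + ... + 9/2 + 9/1 = 9·H_{9}.
H_{9} = 2.829, so E[T] = 25.461.

25.46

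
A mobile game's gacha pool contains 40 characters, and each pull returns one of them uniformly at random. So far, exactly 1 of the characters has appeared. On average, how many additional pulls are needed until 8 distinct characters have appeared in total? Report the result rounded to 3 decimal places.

7.802

The wait to go from k to k+1 distinct characters is geometric with mean 40/(40-k).
Sum over k = 1,...,7: E = 40/39 + 40/38 + 40/37 + ... + 40/34 + 40/33 = 7.8019.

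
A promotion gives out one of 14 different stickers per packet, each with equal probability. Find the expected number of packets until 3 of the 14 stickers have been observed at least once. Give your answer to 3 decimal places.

Going from k to k+1 distinct takes a geometric number of packets with mean 14/(14-k).
Sum over k = 0,...,2: E = 14/14 + 14/13 + 14/12 = 3.2436.

3.244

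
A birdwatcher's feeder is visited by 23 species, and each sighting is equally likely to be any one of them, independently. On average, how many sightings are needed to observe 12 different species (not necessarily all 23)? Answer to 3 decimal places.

16.432

With k distinct species already seen, the next new one arrives after an expected 23/(23-k) sightings.
Sum over k = 0,...,11: E = 23/23 + 23/22 + 23/21 + ... + 23/13 + 23/12 = 16.4315.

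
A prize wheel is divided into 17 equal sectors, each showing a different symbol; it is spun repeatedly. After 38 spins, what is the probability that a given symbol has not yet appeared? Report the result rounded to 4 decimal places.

0.0999

Each spin misses the fixed symbol with probability (17-1)/17 = 16/17, independently.
P(still missing after 38) = (16/17)^38 = 0.09989.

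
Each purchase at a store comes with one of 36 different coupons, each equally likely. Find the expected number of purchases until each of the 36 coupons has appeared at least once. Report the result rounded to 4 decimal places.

150.2841

The wait to go from k to k+1 distinct coupons is geometric with mean 36/(36-k).
E[T] = 36/36 + 36/35 + 36/34 + ... + 36/2 + 36/1 = 36·H_{36}.
H_{36} = 4.17456, so E[T] = 150.28413.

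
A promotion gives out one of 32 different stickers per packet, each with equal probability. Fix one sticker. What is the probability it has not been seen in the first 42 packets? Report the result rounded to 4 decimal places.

Each packet misses the fixed sticker with probability (32-1)/32 = 31/32, independently.
P(still missing after 42) = (31/32)^42 = 0.26357.

0.2636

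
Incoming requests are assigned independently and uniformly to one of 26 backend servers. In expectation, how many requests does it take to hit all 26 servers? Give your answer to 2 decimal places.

100.21

The wait to go from k to k+1 distinct servers is geometric with mean 26/(26-k).
E[T] = 26/26 + 26/25 + 26/24 + ... + 26/2 + 26/1 = 26·H_{26}.
H_{26} = 3.854, so E[T] = 100.215.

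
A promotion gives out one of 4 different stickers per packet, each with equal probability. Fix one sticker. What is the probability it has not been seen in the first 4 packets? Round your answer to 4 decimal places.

0.3164

On each packet the fixed sticker fails to appear with probability 3/4.
P(still missing after 4) = (3/4)^4 = 0.31641.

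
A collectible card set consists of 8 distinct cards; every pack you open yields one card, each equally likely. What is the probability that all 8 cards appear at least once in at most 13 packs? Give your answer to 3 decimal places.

By inclusion–exclusion over which cards are missing,
P(all seen) = Σ_{j=0}^{8} (-1)^j C(8,j)((8-j)/8)^13
= 1.0000 - 1.4099 + 0.6652 - 0.1243 + 0.0085 - 0.0002 + 0.0000 - 0.0000 + 0.0000
= 0.1393.

0.139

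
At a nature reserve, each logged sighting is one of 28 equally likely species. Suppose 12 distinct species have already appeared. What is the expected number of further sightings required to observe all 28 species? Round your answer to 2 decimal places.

94.66

With k distinct species already seen, the next new one takes an expected 28/(28-k) sightings.
Sum over k = 12,...,27: E = 28/16 + 28/15 + 28/14 + ... + 28/2 + 28/1 = 94.660.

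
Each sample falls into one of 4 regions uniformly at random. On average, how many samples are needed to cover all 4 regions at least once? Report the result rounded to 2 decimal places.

8.33

After k distinct regions have appeared, the next sample gives a new one with probability (4-k)/4, so the expected wait for the (k+1)-th is 4/(4-k).
E[T] = 4/4 + 4/3 + 4/2 + 4/1 = 4·H_{4}.
H_{4} = 2.083, so E[T] = 8.333.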